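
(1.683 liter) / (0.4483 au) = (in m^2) 2.51e-14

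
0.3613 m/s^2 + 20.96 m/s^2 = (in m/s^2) 21.32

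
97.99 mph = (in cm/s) 4381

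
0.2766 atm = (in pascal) 2.803e+04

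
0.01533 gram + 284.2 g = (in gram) 284.2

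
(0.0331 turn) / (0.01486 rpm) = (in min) 2.227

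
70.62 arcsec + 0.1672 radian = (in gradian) 10.67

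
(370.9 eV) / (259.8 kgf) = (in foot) 7.652e-20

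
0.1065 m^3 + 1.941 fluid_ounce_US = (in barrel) 0.6702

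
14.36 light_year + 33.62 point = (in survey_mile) 8.442e+13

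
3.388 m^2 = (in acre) 0.0008372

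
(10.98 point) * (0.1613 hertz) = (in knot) 0.001215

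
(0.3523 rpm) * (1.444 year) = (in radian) 1.68e+06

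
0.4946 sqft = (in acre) 1.135e-05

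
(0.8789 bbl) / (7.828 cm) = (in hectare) 0.0001785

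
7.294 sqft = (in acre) 0.0001674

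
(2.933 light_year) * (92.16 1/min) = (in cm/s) 4.262e+18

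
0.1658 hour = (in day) 0.006908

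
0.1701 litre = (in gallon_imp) 0.03742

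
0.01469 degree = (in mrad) 0.2564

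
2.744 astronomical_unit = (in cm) 4.105e+13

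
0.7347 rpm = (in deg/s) 4.408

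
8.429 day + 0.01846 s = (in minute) 1.214e+04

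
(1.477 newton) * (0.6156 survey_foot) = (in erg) 2.771e+06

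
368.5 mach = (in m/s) 1.255e+05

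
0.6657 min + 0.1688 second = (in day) 0.0004642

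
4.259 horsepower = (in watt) 3176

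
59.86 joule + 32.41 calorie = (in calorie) 46.72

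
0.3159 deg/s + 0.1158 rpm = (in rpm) 0.1684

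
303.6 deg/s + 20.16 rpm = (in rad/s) 7.41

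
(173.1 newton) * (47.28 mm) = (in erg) 8.184e+07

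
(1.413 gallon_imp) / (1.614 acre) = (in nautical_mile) 5.31e-10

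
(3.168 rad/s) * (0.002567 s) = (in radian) 0.008132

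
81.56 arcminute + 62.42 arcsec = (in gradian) 1.53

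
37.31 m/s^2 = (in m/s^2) 37.31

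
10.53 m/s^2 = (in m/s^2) 10.53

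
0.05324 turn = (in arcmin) 1150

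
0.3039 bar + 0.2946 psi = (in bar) 0.3242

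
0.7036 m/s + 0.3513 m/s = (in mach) 0.003098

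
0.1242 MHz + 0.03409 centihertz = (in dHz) 1.242e+06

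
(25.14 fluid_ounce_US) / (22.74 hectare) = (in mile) 2.032e-12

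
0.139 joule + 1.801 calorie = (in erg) 7.674e+07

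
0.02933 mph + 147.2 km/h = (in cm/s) 4090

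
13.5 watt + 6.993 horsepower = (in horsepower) 7.011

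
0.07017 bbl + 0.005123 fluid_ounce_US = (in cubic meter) 0.01116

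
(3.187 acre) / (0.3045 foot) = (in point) 3.939e+08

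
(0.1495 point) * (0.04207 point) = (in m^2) 7.827e-10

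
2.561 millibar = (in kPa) 0.2561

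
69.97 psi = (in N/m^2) 4.824e+05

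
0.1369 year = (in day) 49.97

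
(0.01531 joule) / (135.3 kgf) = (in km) 1.154e-08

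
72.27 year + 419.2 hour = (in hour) 6.335e+05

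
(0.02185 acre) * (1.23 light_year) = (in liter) 1.029e+21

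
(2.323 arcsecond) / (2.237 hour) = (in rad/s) 1.398e-09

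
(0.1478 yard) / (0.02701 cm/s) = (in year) 1.587e-05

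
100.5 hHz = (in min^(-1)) 6.03e+05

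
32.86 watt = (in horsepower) 0.04407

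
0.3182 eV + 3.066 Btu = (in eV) 2.019e+22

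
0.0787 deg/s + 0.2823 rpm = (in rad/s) 0.03094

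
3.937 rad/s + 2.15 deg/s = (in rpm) 37.95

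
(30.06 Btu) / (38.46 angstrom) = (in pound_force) 1.854e+12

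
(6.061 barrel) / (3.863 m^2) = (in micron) 2.494e+05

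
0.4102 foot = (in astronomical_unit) 8.358e-13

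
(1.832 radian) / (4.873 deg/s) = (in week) 3.562e-05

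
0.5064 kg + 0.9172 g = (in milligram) 5.073e+05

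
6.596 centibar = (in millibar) 65.96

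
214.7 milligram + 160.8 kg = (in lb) 354.5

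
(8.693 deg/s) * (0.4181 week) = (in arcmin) 1.319e+08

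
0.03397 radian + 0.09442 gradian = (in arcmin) 121.9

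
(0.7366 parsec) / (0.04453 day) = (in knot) 1.148e+13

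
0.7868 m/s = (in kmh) 2.832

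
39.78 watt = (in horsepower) 0.05335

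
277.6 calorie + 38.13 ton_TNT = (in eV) 9.957e+29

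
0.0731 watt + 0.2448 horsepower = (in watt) 182.6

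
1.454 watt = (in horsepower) 0.00195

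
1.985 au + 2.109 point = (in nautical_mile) 1.603e+08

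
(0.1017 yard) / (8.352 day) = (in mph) 2.883e-07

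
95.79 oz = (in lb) 5.987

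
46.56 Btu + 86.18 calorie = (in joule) 4.948e+04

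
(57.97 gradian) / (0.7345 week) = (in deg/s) 0.0001174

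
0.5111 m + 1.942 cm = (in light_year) 5.608e-17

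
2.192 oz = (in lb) 0.137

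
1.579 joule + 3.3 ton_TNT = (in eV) 8.618e+28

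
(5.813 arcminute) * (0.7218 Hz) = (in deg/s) 0.06993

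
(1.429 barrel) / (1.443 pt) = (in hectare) 0.04463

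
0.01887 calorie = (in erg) 7.895e+05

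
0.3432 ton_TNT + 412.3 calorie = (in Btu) 1.361e+06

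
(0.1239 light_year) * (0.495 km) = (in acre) 1.434e+14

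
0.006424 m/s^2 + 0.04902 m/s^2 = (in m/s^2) 0.05544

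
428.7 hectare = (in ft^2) 4.614e+07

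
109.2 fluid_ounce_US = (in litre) 3.229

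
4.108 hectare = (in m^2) 4.108e+04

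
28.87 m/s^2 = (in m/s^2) 28.87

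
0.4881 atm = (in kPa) 49.46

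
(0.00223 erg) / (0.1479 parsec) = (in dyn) 4.886e-21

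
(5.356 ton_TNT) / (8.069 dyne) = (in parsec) 0.009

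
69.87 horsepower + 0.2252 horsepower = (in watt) 5.227e+04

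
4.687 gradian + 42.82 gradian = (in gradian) 47.51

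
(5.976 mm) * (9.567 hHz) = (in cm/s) 571.7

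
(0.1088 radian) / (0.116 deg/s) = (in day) 0.000622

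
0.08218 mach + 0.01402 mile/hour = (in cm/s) 2799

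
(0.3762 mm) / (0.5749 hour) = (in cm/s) 1.818e-05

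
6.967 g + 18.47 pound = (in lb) 18.49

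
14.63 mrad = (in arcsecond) 3018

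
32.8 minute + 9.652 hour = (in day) 0.4249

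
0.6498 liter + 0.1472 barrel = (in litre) 24.05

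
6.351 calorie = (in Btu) 0.02519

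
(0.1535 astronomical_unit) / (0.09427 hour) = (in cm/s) 6.766e+09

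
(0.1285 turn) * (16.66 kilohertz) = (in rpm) 1.284e+05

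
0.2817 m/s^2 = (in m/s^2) 0.2817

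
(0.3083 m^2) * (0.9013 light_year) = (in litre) 2.629e+18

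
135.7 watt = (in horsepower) 0.182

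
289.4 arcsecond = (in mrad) 1.403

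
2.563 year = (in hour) 2.245e+04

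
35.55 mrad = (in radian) 0.03555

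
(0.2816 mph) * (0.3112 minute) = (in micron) 2.351e+06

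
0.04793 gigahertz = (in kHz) 4.793e+04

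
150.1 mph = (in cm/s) 6710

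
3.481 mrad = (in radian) 0.003481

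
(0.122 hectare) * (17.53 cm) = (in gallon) 5.65e+04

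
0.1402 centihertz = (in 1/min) 0.08412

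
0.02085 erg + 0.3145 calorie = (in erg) 1.316e+07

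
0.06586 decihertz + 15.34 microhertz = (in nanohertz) 6.601e+06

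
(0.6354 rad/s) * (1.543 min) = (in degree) 3370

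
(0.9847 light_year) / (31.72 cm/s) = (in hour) 8.158e+12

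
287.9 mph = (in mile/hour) 287.9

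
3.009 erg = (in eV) 1.878e+12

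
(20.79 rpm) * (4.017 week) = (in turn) 8.418e+05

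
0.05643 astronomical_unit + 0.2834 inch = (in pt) 2.393e+13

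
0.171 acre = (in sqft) 7449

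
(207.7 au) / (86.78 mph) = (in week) 1.324e+06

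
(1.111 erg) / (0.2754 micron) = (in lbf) 0.09069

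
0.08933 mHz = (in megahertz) 8.933e-11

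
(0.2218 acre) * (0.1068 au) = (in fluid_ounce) 4.849e+17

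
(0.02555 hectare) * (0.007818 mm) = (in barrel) 0.01256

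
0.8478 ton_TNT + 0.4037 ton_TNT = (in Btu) 4.963e+06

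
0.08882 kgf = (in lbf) 0.1958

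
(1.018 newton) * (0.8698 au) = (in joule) 1.325e+11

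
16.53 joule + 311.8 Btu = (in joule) 3.29e+05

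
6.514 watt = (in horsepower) 0.008735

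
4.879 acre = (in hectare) 1.974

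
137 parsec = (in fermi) 4.227e+33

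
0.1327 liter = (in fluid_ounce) 4.487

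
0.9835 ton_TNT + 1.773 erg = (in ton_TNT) 0.9835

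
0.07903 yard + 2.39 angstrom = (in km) 7.227e-05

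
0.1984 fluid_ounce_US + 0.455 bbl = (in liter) 72.35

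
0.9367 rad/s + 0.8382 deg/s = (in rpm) 9.085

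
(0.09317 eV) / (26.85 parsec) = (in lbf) 4.05e-39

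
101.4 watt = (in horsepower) 0.136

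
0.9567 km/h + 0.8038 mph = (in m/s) 0.6251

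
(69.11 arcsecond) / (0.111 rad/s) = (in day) 3.494e-08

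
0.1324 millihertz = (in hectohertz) 1.324e-06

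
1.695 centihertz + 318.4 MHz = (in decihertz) 3.184e+09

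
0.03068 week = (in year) 0.0005884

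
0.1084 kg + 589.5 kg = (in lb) 1300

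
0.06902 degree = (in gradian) 0.07669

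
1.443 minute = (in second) 86.58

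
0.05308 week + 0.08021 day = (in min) 650.5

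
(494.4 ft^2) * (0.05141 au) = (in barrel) 2.222e+12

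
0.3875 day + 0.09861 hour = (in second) 3.383e+04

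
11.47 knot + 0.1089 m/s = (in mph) 13.44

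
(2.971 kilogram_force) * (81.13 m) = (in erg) 2.364e+10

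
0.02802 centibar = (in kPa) 0.02802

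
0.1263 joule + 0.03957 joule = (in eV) 1.035e+18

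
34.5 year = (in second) 1.088e+09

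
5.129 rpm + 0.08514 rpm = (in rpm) 5.214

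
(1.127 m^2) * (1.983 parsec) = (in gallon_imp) 1.517e+19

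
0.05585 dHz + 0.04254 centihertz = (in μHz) 6010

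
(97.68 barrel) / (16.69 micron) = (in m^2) 9.305e+05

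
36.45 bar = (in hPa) 3.645e+04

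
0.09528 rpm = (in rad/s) 0.009978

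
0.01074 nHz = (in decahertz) 1.074e-12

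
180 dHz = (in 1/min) 1080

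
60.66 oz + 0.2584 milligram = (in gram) 1720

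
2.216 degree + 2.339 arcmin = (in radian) 0.03936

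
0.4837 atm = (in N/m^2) 4.901e+04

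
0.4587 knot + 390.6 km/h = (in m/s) 108.7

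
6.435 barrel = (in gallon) 270.3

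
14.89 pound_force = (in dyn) 6.623e+06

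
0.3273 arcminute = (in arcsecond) 19.64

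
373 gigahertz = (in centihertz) 3.73e+13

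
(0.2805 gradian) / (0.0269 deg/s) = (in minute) 0.1564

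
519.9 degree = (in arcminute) 3.119e+04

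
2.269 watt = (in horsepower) 0.003043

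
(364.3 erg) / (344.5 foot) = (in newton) 3.469e-07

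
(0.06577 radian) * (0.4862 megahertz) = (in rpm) 3.054e+05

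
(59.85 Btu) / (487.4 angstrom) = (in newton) 1.296e+12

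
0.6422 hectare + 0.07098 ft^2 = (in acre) 1.587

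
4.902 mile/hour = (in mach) 0.006436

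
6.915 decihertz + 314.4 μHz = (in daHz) 0.06918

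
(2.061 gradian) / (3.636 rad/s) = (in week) 1.472e-08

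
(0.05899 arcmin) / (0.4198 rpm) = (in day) 4.518e-09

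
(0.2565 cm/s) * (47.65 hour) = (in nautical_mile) 0.2376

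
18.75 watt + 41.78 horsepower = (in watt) 3.117e+04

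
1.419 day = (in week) 0.2027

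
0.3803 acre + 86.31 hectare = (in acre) 213.7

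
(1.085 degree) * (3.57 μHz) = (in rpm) 6.456e-07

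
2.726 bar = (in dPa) 2.726e+06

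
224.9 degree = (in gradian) 249.9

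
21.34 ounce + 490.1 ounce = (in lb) 31.96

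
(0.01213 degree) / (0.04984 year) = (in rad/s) 1.347e-10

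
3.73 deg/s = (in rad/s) 0.0651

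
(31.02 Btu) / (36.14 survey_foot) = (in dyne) 2.971e+08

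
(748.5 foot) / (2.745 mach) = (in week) 4.036e-07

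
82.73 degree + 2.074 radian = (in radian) 3.518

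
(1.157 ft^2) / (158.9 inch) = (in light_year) 2.815e-18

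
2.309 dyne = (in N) 2.309e-05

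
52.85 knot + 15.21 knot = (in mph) 78.32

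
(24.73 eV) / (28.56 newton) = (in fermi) 0.0001387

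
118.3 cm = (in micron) 1.183e+06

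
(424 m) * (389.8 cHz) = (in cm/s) 1.653e+05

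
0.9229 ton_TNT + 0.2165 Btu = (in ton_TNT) 0.9229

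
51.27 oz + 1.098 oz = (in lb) 3.273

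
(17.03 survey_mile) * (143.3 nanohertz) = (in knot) 0.007634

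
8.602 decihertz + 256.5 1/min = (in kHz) 0.005135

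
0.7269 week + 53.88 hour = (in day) 7.333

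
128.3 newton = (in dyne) 1.283e+07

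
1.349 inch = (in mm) 34.26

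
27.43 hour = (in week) 0.1633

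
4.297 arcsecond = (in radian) 2.083e-05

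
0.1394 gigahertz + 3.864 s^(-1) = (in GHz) 0.1394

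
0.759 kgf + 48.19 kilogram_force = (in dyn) 4.8e+07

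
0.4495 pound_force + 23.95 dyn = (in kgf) 0.2039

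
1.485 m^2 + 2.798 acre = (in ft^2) 1.219e+05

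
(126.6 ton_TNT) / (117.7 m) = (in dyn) 4.5e+14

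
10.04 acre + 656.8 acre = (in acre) 666.8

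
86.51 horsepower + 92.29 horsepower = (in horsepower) 178.8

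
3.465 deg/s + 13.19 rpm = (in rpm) 13.77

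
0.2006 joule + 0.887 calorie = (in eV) 2.442e+19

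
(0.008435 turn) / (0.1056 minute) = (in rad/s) 0.008365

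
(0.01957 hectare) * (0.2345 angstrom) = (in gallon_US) 1.212e-06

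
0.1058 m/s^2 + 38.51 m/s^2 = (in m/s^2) 38.62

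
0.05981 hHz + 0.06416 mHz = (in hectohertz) 0.05981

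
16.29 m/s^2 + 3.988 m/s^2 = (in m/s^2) 20.28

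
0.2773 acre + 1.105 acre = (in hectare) 0.5594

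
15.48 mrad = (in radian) 0.01548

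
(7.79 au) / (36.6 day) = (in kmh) 1.327e+06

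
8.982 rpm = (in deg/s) 53.89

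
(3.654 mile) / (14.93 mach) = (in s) 1.157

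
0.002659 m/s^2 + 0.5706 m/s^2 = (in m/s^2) 0.5733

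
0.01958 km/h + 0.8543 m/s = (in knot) 1.671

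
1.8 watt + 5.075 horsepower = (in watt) 3786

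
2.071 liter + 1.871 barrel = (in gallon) 79.13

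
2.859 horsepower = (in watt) 2132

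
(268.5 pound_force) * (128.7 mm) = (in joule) 153.7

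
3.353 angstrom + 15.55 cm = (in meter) 0.1555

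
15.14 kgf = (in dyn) 1.485e+07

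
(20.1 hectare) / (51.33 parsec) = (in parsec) 4.113e-30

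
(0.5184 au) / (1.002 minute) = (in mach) 3.788e+06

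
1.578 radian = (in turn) 0.2511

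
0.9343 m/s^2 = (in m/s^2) 0.9343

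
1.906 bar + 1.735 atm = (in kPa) 366.4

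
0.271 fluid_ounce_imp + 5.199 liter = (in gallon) 1.375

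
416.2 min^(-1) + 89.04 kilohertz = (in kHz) 89.05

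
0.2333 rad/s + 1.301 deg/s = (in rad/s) 0.256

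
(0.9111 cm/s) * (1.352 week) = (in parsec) 2.414e-13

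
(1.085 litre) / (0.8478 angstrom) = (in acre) 3162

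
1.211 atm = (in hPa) 1227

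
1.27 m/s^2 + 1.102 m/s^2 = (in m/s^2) 2.372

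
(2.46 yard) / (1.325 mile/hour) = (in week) 6.279e-06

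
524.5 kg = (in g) 5.245e+05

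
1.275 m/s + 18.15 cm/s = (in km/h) 5.243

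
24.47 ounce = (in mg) 6.937e+05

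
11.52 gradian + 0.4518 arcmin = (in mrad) 181.1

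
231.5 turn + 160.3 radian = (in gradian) 1.028e+05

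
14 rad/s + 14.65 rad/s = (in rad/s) 28.65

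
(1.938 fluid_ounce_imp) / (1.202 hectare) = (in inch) 1.804e-07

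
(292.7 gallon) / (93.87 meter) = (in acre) 2.917e-06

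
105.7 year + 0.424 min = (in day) 3.858e+04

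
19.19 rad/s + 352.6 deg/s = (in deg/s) 1452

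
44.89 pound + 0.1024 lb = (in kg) 20.41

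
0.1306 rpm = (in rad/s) 0.01368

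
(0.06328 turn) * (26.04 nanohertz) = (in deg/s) 5.932e-07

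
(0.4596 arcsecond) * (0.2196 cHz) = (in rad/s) 4.893e-09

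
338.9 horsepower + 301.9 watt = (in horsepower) 339.3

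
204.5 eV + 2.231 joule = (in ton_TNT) 5.332e-10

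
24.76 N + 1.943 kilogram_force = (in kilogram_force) 4.468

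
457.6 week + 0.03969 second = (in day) 3203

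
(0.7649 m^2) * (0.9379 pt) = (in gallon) 0.06686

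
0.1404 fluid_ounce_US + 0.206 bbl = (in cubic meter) 0.03276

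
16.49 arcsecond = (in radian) 7.995e-05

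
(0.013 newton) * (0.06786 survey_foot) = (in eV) 1.678e+15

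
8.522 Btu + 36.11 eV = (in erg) 8.991e+10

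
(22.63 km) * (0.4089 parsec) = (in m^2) 2.855e+20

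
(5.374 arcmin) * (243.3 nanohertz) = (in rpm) 3.632e-09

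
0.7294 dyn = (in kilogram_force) 7.438e-07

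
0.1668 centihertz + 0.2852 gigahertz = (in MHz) 285.2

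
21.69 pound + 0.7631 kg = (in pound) 23.37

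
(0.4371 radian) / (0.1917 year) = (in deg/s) 4.143e-06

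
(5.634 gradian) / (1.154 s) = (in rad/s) 0.07669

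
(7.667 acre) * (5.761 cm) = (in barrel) 1.124e+04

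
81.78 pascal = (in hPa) 0.8178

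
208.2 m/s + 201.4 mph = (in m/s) 298.2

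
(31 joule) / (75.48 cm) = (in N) 41.07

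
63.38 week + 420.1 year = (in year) 421.3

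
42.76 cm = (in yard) 0.4676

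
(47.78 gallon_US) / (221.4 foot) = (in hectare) 2.68e-07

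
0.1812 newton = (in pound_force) 0.04074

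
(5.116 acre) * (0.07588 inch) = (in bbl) 251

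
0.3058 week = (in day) 2.141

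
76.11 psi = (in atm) 5.179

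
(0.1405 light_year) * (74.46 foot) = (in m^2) 3.017e+16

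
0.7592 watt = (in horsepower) 0.001018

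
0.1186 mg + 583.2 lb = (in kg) 264.5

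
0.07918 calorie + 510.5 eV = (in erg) 3.313e+06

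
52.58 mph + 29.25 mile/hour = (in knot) 71.11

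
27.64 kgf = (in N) 271.1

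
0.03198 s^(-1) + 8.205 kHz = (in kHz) 8.205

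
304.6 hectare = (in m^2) 3.046e+06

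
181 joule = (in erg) 1.81e+09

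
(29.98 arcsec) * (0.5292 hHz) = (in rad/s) 0.007692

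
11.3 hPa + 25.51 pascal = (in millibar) 11.56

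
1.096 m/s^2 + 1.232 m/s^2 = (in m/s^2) 2.328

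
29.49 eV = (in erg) 4.725e-11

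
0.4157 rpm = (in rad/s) 0.04353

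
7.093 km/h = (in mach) 0.005786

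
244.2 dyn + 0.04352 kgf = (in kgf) 0.04377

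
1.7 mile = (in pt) 7.755e+06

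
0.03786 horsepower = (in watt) 28.23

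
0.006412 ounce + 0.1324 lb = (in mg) 6.024e+04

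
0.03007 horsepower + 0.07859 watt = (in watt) 22.5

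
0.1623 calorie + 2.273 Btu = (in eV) 1.497e+22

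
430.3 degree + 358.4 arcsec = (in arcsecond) 1.549e+06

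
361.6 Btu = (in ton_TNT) 9.118e-05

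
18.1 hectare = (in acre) 44.73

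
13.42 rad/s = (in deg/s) 768.9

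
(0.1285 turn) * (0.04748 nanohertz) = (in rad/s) 3.833e-11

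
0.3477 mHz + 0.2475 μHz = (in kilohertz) 3.479e-07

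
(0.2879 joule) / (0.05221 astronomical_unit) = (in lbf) 8.287e-12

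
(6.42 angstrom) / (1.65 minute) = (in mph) 1.451e-11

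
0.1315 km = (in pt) 3.728e+05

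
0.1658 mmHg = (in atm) 0.0002182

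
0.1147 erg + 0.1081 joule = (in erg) 1.081e+06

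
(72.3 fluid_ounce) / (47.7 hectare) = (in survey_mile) 2.785e-12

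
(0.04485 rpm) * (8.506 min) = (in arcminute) 8240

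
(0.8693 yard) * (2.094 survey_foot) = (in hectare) 5.073e-05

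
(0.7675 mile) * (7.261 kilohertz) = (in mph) 2.006e+07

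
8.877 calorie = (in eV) 2.318e+20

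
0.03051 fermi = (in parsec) 9.888e-34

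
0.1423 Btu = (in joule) 150.1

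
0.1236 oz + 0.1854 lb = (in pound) 0.1931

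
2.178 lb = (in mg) 9.879e+05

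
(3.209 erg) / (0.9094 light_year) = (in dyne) 3.73e-18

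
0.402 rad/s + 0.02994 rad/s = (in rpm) 4.125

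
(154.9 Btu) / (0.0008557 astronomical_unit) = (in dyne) 127.7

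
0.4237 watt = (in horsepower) 0.0005682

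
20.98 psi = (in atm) 1.428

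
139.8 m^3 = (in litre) 1.398e+05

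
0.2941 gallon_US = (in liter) 1.113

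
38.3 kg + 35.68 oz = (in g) 3.931e+04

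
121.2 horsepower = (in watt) 9.038e+04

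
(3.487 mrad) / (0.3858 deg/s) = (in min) 0.008631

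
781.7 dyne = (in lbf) 0.001757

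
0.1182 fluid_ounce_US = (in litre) 0.003496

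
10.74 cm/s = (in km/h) 0.3866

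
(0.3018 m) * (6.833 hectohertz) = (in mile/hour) 461.3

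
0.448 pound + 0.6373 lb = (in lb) 1.085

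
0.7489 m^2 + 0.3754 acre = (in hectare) 0.152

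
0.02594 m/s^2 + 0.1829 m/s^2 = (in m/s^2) 0.2088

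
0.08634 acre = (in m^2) 349.4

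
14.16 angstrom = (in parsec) 4.589e-26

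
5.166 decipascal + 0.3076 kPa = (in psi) 0.04469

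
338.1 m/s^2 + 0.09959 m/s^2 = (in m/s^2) 338.2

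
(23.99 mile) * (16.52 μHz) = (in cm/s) 63.78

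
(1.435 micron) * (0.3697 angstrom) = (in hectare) 5.305e-21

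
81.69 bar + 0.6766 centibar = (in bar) 81.7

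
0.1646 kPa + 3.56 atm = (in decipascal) 3.609e+06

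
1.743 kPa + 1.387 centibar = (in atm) 0.03089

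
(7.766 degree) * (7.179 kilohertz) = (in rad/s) 973.1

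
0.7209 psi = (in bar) 0.0497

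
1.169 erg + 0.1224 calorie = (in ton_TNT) 1.224e-10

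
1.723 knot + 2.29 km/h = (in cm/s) 152.2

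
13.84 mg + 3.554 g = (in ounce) 0.1259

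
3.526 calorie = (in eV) 9.208e+19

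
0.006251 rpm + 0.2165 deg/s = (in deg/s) 0.254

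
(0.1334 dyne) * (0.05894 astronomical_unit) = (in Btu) 11.15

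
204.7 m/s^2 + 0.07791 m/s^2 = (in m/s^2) 204.8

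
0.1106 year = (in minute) 5.813e+04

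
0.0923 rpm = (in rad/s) 0.009666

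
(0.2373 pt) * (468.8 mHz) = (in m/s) 3.925e-05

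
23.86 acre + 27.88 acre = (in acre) 51.74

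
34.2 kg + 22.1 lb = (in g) 4.422e+04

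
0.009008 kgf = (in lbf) 0.01986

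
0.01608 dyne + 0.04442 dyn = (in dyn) 0.0605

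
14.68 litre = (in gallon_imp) 3.229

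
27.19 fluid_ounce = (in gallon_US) 0.2124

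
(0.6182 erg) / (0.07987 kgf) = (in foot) 2.589e-07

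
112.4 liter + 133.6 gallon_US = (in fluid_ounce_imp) 2.176e+04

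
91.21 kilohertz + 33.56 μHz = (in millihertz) 9.121e+07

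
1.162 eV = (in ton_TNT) 4.45e-29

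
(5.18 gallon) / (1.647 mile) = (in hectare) 7.398e-10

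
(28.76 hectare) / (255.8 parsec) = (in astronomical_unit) 2.436e-25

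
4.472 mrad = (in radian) 0.004472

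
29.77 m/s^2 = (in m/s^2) 29.77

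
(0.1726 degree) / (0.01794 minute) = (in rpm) 0.02672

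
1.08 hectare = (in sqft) 1.163e+05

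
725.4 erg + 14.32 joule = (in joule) 14.32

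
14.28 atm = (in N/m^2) 1.447e+06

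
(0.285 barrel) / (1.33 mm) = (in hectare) 0.003407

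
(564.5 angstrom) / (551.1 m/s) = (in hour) 2.845e-14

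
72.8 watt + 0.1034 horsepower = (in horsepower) 0.201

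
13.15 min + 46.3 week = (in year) 0.888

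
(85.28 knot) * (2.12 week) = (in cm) 5.625e+09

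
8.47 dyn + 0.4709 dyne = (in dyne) 8.941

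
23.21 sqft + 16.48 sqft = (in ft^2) 39.69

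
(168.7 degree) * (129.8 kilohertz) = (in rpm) 3.65e+06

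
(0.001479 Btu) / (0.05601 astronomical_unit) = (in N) 1.862e-10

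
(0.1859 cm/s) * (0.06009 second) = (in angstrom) 1.117e+06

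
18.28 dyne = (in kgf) 1.864e-05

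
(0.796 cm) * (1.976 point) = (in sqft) 5.973e-05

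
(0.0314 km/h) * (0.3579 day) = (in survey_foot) 884.9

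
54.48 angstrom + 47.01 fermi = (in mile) 3.385e-12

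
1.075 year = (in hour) 9417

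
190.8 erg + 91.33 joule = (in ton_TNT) 2.183e-08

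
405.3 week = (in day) 2837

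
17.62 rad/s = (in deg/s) 1010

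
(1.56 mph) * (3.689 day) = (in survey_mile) 138.1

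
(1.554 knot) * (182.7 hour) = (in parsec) 1.704e-11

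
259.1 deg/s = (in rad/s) 4.522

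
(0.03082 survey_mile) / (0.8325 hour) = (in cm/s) 1.655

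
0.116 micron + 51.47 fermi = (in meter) 1.16e-07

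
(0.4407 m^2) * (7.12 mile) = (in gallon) 1.334e+06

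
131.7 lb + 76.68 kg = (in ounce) 4812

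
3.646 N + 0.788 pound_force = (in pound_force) 1.608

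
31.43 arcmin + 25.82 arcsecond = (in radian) 0.009268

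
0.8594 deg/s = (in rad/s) 0.015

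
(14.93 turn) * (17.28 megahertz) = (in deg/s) 9.288e+10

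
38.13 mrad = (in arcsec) 7865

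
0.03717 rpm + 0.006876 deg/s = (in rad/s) 0.004012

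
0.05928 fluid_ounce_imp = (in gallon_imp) 0.0003705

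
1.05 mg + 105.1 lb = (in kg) 47.67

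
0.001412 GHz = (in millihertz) 1.412e+09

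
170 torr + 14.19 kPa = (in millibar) 368.5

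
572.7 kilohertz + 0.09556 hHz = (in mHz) 5.727e+08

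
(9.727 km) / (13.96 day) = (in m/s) 0.008065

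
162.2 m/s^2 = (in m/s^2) 162.2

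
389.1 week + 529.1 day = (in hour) 7.807e+04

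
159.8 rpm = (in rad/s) 16.73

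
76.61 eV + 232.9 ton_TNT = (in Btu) 9.236e+08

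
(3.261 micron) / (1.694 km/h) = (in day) 8.021e-11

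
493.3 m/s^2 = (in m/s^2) 493.3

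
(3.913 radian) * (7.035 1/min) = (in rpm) 4.381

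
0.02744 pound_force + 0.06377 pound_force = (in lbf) 0.09121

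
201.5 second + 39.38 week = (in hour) 6616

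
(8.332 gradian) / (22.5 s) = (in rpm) 0.05555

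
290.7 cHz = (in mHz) 2907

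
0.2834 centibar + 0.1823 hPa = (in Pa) 301.6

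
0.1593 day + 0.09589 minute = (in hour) 3.825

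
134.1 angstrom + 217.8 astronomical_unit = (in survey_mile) 2.025e+10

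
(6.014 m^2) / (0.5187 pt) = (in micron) 3.287e+10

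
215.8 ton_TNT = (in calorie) 2.158e+11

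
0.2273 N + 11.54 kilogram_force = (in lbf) 25.49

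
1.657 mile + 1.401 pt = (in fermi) 2.667e+18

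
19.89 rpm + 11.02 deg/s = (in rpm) 21.73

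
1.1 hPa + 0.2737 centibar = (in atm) 0.003787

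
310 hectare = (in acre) 766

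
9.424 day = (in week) 1.346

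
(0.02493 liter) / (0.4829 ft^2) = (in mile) 3.453e-07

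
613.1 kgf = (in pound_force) 1352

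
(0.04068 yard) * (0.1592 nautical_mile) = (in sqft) 118.1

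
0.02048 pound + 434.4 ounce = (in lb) 27.17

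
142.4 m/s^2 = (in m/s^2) 142.4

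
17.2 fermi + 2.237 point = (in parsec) 2.558e-20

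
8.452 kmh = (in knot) 4.564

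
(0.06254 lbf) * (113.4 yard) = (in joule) 28.85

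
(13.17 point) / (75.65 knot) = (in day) 1.382e-09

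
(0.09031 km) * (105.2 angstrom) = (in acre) 2.348e-10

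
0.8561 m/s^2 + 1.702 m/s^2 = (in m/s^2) 2.558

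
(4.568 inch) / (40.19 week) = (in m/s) 4.773e-09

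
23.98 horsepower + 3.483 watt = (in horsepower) 23.98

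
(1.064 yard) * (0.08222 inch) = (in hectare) 2.032e-07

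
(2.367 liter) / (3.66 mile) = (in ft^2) 4.326e-06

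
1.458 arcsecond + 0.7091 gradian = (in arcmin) 38.32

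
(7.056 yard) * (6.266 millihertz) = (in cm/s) 4.043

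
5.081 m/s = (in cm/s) 508.1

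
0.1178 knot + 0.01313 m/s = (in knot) 0.1433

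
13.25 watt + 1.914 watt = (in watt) 15.16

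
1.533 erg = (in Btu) 1.453e-10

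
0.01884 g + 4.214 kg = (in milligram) 4.214e+06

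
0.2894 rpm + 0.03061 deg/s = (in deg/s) 1.767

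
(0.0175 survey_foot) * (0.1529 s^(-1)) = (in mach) 2.395e-06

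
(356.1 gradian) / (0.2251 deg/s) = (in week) 0.002354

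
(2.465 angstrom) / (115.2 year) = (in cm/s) 6.785e-18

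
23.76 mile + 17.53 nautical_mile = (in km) 70.7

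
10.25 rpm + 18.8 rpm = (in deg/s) 174.3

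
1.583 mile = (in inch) 1.003e+05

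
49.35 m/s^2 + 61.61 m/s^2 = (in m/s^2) 111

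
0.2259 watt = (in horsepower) 0.0003029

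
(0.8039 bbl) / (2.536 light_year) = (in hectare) 5.327e-22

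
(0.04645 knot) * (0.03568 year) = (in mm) 2.689e+07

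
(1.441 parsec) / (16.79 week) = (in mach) 1.286e+07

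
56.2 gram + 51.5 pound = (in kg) 23.42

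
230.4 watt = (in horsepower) 0.309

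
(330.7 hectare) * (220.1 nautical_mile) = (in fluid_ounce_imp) 4.744e+16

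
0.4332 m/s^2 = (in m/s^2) 0.4332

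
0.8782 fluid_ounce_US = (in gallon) 0.006861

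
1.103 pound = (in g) 500.3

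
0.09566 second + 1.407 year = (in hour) 1.233e+04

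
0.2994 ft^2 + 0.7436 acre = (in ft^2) 3.239e+04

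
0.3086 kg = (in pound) 0.6803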